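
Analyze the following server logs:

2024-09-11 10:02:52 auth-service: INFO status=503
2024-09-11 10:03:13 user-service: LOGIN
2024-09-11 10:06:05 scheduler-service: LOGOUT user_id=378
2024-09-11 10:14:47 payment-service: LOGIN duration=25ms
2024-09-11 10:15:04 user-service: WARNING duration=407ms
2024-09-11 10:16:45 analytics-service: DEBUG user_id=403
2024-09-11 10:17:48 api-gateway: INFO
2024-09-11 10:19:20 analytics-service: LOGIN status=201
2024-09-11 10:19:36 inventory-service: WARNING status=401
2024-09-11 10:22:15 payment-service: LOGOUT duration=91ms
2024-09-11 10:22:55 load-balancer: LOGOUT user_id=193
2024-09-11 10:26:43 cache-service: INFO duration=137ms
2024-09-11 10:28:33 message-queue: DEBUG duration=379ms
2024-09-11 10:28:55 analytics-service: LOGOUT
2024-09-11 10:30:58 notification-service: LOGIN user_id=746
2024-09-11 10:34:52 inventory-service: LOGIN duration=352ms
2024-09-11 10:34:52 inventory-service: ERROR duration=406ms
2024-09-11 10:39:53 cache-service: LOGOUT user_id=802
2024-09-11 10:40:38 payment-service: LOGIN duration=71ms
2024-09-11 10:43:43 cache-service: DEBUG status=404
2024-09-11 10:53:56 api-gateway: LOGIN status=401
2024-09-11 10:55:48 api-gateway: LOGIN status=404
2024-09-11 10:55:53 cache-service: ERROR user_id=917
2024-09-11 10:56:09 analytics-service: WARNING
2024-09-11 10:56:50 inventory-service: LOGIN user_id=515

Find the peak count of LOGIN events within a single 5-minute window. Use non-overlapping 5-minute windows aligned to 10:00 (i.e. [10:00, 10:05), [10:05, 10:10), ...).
2

To find the burst window:

1. Divide the log period into non-overlapping 5-minute windows starting at 10:00
2. Count LOGIN events in each window
3. Find the window with maximum count
4. Maximum events in a window: 2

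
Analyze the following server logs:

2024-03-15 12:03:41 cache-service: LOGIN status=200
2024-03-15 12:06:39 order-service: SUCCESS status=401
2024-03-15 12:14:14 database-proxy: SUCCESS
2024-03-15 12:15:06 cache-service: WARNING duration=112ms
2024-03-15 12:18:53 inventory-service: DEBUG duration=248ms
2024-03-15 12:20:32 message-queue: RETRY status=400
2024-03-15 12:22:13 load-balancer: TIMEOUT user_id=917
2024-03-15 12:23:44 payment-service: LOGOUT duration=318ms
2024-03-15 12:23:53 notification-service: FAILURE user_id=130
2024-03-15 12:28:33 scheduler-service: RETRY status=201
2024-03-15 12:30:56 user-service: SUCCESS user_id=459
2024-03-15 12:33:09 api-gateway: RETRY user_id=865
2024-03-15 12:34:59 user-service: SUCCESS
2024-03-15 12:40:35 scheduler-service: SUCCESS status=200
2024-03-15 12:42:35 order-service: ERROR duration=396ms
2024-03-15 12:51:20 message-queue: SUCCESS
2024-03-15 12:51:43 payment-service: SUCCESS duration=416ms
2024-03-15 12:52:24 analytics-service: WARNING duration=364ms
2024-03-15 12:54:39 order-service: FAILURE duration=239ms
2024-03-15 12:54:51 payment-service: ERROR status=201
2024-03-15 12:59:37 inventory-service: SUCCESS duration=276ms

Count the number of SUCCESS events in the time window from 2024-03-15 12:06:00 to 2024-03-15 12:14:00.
1

To count events in the time window:

1. Window boundaries: 2024-03-15 12:06:00 to 2024-03-15 12:14:00
2. Filter for SUCCESS events within this window
3. Count matching events: 1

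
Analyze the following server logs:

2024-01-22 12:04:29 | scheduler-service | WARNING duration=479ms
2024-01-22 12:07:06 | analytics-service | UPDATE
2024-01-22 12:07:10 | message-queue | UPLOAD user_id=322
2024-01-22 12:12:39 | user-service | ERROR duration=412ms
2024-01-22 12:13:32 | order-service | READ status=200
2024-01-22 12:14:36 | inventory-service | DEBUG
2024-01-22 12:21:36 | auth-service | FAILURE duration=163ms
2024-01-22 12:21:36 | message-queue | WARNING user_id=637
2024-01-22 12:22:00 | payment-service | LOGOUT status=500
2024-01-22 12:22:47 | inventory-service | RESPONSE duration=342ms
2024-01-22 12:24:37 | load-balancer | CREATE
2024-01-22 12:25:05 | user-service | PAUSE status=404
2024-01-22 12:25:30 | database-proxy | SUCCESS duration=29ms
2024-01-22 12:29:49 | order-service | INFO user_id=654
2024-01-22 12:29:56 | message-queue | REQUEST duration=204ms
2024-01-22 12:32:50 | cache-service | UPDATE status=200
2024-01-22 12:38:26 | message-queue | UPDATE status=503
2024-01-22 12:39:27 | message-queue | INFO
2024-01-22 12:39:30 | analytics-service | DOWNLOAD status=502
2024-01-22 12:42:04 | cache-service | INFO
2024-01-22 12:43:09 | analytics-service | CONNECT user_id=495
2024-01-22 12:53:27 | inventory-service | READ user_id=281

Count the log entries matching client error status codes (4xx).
1

To find matching entries:

1. Pattern to match: client error status codes (4xx)
2. Scan each log entry for the pattern
3. Count matches: 1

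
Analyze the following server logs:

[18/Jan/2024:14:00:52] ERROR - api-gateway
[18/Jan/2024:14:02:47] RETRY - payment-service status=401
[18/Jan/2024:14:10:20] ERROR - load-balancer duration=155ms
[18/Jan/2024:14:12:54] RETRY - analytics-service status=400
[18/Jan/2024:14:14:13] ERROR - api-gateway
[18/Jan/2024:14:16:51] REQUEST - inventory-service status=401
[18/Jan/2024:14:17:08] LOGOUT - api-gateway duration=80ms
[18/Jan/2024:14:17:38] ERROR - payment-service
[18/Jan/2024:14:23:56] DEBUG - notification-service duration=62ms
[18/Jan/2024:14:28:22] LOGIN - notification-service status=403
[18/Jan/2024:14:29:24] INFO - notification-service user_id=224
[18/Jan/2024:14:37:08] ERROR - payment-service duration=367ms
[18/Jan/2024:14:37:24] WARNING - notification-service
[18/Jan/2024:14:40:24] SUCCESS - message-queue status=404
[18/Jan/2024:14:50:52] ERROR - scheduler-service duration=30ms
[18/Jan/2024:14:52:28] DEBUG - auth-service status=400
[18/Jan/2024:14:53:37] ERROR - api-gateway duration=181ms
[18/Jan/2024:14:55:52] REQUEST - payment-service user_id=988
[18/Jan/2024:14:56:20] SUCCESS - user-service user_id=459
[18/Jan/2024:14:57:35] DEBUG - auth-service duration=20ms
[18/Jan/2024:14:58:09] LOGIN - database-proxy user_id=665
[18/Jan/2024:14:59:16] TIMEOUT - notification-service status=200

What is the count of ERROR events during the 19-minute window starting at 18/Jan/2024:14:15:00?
1

To count events in the time window:

1. Window boundaries: 18/Jan/2024:14:15:00 to 18/Jan/2024:14:34:00
2. Filter for ERROR events within this window
3. Count matching events: 1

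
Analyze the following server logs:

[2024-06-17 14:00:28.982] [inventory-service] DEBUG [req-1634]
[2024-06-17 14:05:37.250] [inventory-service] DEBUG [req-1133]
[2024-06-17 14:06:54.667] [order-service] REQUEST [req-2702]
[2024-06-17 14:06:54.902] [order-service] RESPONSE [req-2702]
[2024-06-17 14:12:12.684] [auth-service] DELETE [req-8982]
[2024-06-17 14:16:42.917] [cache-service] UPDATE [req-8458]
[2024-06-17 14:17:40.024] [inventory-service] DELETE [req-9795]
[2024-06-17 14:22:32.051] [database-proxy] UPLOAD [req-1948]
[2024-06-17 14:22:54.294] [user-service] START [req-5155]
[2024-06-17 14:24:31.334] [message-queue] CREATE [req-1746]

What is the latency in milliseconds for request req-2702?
235

To calculate latency:

1. Find REQUEST with id req-2702: 2024-06-17 14:06:54.667
2. Find RESPONSE with id req-2702: 2024-06-17 14:06:54.902
3. Latency: 2024-06-17 14:06:54.902 - 2024-06-17 14:06:54.667 = 235ms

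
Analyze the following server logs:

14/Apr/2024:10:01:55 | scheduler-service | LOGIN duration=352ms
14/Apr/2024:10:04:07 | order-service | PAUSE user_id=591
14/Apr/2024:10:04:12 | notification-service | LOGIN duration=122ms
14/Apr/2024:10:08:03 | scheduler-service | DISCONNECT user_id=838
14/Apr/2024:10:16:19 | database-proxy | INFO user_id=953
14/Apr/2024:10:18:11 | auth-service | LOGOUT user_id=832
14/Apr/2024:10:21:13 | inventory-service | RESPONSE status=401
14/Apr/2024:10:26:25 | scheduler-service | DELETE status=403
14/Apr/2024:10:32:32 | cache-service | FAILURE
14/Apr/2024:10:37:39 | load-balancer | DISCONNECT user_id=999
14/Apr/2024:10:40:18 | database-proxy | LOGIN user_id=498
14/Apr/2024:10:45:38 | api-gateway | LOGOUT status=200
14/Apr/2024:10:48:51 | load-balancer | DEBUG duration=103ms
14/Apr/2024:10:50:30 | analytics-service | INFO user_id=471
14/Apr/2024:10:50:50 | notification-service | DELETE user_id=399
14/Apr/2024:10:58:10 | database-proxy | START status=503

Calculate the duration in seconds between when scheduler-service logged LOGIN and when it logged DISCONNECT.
368

To find the time between events:

1. Locate the first LOGIN event for scheduler-service: 14/Apr/2024:10:01:55
2. Locate the first DISCONNECT event for scheduler-service: 14/Apr/2024:10:08:03
3. Calculate the difference: 14/Apr/2024:10:08:03 - 14/Apr/2024:10:01:55 = 368 seconds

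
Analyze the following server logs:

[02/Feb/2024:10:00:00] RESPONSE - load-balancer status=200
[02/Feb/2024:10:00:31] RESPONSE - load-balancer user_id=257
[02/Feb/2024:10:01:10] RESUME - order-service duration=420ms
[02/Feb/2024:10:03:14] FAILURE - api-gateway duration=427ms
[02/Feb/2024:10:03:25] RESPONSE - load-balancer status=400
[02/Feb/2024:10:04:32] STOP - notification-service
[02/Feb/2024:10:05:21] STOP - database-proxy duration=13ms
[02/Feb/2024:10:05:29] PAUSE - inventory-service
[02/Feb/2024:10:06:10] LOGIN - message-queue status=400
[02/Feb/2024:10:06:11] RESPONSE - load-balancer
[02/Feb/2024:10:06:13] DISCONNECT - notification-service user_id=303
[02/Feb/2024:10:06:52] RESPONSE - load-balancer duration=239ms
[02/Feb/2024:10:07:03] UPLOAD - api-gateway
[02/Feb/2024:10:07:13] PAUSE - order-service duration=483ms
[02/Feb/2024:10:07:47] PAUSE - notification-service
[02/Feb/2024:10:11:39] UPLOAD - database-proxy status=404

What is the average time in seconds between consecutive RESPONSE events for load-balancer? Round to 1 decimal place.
103.0

To calculate average interval:

1. Find all RESPONSE events for load-balancer in order
2. Calculate time gaps between consecutive events
3. Compute mean of gaps: 412 / 4 = 103.0 seconds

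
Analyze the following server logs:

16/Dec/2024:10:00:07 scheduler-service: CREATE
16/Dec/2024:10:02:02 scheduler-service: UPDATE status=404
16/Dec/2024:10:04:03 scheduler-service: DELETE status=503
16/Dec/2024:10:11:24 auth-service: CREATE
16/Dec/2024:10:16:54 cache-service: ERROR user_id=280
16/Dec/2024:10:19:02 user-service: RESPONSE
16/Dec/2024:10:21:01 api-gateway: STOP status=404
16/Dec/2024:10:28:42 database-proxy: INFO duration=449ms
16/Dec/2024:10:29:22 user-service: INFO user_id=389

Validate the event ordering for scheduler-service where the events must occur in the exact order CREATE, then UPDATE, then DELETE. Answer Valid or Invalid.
Valid

To validate ordering:

1. Required order: CREATE → UPDATE → DELETE
2. Rule: the events must occur in the exact order CREATE, then UPDATE, then DELETE
3. Check actual order of events for scheduler-service
4. Result: Valid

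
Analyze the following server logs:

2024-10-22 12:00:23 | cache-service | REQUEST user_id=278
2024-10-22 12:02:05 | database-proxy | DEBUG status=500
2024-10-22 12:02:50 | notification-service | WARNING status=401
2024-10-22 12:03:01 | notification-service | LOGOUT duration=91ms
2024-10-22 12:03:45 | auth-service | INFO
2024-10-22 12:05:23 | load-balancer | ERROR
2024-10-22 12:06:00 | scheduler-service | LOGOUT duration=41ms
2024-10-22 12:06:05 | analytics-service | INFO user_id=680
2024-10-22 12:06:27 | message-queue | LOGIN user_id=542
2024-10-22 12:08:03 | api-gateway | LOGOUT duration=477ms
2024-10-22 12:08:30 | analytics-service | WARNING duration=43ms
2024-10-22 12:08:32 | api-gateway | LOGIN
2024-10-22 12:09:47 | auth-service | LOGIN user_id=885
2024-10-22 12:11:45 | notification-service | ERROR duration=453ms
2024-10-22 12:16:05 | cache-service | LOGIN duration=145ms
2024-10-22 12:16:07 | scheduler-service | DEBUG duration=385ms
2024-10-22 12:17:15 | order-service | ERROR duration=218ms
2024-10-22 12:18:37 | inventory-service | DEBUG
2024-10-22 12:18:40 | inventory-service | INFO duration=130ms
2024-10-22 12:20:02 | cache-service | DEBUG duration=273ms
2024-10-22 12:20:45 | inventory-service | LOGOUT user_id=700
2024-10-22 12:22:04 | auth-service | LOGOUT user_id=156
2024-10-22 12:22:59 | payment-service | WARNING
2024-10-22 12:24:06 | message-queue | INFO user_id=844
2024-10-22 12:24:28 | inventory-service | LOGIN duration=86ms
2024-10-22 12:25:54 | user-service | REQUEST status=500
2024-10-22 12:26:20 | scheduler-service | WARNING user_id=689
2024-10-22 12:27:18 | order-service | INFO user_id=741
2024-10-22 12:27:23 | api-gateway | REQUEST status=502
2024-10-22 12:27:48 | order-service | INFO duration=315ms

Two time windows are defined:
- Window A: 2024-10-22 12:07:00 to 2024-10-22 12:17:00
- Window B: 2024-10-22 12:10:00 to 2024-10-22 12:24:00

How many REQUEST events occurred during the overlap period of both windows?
0

To find overlap events:

1. Window A: 2024-10-22 12:07:00 to 2024-10-22 12:17:00
2. Window B: 2024-10-22 12:10:00 to 2024-10-22 12:24:00
3. Overlap period: 2024-10-22 12:10:00 to 2024-10-22 12:17:00
4. Count REQUEST events in overlap: 0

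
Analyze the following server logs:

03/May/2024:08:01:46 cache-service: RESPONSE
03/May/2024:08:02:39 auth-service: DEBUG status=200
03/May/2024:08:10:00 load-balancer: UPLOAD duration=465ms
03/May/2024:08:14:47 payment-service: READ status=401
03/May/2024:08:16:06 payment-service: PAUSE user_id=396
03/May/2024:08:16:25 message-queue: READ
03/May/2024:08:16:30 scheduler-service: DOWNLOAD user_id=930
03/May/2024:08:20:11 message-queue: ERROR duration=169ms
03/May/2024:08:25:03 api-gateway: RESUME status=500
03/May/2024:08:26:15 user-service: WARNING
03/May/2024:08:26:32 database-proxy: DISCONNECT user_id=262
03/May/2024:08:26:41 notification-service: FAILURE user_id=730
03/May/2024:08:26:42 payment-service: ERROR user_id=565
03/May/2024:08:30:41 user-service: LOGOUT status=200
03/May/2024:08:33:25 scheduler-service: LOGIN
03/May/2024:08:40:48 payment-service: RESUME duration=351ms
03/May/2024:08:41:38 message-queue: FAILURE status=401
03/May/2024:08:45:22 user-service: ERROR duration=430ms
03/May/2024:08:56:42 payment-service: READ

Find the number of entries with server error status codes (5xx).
1

To find matching entries:

1. Pattern to match: server error status codes (5xx)
2. Scan each log entry for the pattern
3. Count matches: 1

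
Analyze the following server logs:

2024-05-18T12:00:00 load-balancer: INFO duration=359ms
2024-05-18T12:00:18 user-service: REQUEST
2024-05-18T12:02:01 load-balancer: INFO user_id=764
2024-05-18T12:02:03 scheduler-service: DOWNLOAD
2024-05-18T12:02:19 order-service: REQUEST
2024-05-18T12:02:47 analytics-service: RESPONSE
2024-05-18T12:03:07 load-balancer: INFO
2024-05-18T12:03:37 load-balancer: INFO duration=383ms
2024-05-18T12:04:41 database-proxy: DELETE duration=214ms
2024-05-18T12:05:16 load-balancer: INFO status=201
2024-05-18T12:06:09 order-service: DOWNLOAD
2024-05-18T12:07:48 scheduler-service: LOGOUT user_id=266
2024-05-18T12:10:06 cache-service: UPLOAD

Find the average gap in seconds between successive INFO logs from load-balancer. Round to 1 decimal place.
79.0

To calculate average interval:

1. Find all INFO events for load-balancer in order
2. Calculate time gaps between consecutive events
3. Compute mean of gaps: 316 / 4 = 79.0 seconds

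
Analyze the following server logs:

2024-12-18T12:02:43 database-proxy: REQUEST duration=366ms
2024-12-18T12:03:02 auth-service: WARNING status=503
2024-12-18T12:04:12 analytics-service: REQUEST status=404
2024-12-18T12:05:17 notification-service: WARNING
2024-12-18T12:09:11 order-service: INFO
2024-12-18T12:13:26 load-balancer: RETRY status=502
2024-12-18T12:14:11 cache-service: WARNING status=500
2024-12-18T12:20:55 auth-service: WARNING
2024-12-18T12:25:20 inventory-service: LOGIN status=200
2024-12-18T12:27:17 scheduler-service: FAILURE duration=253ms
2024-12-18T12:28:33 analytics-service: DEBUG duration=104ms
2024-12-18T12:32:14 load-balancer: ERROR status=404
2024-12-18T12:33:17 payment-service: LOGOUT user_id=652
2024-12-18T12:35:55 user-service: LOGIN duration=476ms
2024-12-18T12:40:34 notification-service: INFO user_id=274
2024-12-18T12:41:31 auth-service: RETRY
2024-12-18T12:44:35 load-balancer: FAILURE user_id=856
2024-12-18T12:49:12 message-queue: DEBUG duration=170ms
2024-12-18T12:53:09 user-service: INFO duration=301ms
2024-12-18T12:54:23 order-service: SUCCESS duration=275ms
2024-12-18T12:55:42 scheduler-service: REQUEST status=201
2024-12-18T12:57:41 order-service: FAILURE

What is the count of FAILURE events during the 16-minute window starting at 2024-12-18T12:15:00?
1

To count events in the time window:

1. Window boundaries: 2024-12-18T12:15:00 to 2024-12-18T12:31:00
2. Filter for FAILURE events within this window
3. Count matching events: 1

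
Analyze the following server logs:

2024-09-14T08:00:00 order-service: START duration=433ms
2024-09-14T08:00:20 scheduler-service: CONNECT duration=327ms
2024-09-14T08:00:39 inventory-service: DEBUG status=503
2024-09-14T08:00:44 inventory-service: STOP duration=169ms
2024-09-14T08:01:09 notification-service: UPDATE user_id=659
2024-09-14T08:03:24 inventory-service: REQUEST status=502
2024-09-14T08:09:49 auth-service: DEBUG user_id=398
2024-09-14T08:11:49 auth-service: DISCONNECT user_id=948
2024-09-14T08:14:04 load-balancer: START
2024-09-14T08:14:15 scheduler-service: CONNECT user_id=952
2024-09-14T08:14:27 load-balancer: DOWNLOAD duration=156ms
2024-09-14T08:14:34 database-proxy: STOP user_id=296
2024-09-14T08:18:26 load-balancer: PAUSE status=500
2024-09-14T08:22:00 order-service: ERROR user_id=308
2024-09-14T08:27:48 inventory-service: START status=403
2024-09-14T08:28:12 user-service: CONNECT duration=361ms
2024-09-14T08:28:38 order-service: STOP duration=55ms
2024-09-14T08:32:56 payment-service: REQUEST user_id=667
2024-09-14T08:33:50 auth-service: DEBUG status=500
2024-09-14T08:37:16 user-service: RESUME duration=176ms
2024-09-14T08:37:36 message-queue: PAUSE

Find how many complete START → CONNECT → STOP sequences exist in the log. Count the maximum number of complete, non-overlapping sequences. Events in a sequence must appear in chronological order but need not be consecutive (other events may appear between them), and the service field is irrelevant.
3

To count sequences:

1. Look for pattern: START → CONNECT → STOP
2. Greedily scan the log in chronological order, matching each sequence element in turn (ignoring service)
3. Each time the full pattern completes, increment the count and restart matching from the next event
4. Complete non-overlapping sequences found: 3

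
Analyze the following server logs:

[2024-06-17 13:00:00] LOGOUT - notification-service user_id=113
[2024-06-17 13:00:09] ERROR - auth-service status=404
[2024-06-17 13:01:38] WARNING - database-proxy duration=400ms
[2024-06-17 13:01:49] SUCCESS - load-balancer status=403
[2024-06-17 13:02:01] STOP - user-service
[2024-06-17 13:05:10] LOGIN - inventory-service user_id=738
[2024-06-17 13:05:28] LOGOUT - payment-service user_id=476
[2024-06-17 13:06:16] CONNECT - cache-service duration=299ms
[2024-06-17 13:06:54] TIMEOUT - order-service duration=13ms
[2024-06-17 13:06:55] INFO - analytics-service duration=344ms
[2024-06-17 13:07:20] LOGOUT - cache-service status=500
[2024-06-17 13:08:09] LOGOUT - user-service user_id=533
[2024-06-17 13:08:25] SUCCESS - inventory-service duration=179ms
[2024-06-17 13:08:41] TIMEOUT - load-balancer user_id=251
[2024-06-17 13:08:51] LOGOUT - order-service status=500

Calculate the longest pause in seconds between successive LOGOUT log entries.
328

To find the longest gap:

1. Extract all LOGOUT events in chronological order
2. Calculate time differences between consecutive events
3. Find the maximum difference
4. Longest gap: 328 seconds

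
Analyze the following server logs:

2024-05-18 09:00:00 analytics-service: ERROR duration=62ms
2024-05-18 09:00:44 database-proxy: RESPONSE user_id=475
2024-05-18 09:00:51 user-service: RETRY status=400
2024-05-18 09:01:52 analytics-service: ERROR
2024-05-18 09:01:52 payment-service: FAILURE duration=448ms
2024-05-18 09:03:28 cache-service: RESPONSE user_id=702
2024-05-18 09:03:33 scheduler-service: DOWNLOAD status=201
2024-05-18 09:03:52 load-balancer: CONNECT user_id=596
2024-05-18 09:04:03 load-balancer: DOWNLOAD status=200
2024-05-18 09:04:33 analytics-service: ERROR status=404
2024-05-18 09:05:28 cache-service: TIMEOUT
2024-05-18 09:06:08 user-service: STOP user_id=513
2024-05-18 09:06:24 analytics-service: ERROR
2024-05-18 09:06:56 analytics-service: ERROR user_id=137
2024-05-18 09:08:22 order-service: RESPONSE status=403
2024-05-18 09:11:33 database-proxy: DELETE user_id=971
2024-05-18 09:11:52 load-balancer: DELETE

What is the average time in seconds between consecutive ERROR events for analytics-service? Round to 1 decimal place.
104.0

To calculate average interval:

1. Find all ERROR events for analytics-service in order
2. Calculate time gaps between consecutive events
3. Compute mean of gaps: 416 / 4 = 104.0 seconds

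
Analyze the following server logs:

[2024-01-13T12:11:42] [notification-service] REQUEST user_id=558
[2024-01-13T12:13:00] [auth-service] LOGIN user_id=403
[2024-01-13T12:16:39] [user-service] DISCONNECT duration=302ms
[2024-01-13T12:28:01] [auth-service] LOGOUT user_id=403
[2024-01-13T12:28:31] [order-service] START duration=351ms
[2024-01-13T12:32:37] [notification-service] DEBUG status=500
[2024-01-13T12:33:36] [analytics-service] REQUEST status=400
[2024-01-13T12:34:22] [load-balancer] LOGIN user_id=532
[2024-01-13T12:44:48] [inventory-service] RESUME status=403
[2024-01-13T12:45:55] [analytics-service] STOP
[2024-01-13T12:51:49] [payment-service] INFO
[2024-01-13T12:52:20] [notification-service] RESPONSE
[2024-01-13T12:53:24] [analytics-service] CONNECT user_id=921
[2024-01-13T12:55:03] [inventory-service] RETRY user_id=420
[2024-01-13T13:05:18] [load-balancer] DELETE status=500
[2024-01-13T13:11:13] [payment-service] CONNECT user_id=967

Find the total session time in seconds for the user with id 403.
901

To calculate session duration:

1. Find LOGIN event for user_id=403: 2024-01-13T12:13:00
2. Find LOGOUT event for user_id=403: 2024-01-13T12:28:01
3. Session duration: 2024-01-13T12:28:01 - 2024-01-13T12:13:00 = 901 seconds (15 minutes)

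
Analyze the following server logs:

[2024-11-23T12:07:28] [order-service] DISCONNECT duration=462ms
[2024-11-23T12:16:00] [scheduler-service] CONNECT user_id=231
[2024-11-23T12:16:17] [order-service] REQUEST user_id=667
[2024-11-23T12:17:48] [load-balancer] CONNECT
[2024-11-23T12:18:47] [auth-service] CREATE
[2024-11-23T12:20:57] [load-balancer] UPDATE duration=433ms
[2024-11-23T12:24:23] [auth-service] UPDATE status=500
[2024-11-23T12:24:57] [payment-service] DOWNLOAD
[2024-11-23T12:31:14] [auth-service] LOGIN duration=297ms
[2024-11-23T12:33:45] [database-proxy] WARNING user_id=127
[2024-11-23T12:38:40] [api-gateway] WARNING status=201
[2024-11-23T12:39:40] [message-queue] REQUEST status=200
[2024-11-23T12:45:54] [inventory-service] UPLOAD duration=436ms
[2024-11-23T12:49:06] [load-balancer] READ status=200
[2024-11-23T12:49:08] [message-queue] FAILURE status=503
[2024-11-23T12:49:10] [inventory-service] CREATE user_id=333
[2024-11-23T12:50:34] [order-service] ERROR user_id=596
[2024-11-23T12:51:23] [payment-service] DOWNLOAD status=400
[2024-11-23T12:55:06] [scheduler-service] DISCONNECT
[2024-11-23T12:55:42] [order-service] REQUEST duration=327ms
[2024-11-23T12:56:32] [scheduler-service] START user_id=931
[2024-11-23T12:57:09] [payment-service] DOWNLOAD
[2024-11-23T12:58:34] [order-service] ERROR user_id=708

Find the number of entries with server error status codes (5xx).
2

To find matching entries:

1. Pattern to match: server error status codes (5xx)
2. Scan each log entry for the pattern
3. Count matches: 2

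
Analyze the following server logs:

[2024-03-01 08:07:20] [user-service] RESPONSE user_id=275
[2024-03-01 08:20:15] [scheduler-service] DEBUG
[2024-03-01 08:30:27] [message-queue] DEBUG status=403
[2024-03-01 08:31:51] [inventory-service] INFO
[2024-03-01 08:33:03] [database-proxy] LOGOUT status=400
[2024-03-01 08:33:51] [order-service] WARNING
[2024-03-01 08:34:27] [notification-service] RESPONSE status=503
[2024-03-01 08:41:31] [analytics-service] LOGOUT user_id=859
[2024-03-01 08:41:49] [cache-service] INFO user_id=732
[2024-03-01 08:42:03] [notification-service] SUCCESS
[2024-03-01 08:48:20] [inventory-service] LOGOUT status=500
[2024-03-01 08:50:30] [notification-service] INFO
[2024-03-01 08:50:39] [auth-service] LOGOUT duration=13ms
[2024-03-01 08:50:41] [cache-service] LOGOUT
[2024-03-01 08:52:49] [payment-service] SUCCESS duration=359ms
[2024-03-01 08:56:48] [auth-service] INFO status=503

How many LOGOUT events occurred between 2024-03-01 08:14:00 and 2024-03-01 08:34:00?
1

To count events in the time window:

1. Window boundaries: 2024-03-01 08:14:00 to 2024-03-01 08:34:00
2. Filter for LOGOUT events within this window
3. Count matching events: 1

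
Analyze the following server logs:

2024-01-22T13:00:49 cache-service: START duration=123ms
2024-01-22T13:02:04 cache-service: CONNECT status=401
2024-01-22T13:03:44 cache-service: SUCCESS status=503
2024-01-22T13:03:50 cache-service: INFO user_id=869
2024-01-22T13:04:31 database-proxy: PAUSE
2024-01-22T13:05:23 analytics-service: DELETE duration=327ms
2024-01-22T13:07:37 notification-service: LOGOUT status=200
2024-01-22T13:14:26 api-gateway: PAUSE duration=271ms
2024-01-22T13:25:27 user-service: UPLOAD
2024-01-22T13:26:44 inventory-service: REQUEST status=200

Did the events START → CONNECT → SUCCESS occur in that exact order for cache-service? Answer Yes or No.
Yes

To verify sequence order:

1. Find all events in sequence START → CONNECT → SUCCESS for cache-service
2. Extract their timestamps
3. Check if timestamps are in ascending order
4. Result: Yes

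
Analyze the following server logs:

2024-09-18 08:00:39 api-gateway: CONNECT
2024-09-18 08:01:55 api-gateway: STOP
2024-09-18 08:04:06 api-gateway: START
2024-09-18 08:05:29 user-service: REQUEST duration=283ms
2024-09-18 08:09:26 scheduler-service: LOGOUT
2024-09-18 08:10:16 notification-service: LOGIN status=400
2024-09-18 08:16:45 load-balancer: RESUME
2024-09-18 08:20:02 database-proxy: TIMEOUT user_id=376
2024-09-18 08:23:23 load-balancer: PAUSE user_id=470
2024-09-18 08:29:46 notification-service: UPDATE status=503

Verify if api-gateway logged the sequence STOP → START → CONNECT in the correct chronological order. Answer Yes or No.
No

To verify sequence order:

1. Find all events in sequence STOP → START → CONNECT for api-gateway
2. Extract their timestamps
3. Check if timestamps are in ascending order
4. Result: No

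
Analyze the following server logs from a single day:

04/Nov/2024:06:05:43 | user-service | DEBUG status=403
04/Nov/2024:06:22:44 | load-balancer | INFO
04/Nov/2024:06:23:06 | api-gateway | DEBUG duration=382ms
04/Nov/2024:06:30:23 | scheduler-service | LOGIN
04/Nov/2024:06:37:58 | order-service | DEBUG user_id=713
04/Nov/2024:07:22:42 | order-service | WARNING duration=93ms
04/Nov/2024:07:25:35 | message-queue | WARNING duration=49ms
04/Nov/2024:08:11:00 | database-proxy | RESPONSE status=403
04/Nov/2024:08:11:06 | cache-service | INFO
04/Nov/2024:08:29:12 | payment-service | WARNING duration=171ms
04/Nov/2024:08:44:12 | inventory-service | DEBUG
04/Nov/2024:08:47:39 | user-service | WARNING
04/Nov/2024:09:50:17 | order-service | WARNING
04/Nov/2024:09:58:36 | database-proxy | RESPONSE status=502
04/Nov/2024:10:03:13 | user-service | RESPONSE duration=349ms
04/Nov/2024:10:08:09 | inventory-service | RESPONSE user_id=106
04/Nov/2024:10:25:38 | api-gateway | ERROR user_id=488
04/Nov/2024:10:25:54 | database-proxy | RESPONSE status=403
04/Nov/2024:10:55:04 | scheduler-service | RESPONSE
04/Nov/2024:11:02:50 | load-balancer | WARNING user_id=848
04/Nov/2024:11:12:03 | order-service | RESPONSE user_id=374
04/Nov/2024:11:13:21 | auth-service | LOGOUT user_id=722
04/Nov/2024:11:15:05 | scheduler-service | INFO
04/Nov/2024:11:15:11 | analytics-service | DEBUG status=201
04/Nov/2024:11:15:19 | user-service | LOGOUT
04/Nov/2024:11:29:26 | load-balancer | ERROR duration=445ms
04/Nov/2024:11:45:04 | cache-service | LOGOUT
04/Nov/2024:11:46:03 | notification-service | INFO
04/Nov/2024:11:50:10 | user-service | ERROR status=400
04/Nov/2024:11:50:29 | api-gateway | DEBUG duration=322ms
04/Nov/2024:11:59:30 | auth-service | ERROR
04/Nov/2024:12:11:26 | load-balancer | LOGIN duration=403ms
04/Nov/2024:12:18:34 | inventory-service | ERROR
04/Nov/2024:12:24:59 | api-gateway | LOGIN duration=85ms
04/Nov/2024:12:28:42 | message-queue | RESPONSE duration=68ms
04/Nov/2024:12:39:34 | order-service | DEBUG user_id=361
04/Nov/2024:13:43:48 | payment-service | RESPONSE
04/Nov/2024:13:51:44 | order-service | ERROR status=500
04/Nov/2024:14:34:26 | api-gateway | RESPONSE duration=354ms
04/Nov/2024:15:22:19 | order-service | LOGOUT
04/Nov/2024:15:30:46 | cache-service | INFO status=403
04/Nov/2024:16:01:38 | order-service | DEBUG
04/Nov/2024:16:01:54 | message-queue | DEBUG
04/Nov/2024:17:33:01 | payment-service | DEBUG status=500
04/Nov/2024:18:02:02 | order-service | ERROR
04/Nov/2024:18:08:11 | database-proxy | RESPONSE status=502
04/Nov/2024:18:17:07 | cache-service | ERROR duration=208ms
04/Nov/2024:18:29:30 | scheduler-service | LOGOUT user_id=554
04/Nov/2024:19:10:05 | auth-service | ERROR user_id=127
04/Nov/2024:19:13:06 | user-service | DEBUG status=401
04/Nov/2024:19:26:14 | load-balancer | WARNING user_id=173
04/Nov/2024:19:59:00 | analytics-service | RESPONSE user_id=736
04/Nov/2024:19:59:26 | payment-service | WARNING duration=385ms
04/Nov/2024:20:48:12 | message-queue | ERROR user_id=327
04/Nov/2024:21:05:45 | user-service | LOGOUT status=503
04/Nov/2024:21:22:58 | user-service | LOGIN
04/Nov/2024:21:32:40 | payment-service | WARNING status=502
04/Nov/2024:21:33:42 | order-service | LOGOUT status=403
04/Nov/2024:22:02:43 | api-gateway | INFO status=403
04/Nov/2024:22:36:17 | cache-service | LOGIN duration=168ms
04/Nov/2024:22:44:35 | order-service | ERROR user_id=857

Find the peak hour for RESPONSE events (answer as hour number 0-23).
10

To find the peak hour:

1. Group all RESPONSE events by hour
2. Count events in each hour
3. Find hour with maximum count
4. Peak hour: 10 (with 4 events)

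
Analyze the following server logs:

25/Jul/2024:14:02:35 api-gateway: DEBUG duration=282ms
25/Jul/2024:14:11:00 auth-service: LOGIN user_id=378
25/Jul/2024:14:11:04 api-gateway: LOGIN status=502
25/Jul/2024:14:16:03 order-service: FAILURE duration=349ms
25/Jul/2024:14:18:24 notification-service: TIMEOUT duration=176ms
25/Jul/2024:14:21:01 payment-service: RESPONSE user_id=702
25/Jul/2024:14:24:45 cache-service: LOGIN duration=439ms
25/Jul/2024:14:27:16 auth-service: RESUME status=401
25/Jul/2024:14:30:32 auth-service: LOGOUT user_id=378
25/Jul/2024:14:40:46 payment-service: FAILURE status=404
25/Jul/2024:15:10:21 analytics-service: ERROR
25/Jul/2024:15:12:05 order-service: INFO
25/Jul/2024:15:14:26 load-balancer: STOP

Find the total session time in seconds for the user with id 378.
1172

To calculate session duration:

1. Find LOGIN event for user_id=378: 25/Jul/2024:14:11:00
2. Find LOGOUT event for user_id=378: 25/Jul/2024:14:30:32
3. Session duration: 25/Jul/2024:14:30:32 - 25/Jul/2024:14:11:00 = 1172 seconds (19 minutes)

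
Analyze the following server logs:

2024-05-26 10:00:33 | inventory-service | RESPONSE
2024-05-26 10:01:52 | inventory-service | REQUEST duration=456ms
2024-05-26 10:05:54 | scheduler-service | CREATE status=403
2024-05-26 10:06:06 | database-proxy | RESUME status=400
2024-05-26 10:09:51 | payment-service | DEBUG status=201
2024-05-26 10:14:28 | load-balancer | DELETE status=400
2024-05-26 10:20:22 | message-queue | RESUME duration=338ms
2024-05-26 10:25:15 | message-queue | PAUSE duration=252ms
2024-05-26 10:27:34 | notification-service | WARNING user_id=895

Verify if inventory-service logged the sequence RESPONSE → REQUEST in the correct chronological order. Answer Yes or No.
Yes

To verify sequence order:

1. Find all events in sequence RESPONSE → REQUEST for inventory-service
2. Extract their timestamps
3. Check if timestamps are in ascending order
4. Result: Yes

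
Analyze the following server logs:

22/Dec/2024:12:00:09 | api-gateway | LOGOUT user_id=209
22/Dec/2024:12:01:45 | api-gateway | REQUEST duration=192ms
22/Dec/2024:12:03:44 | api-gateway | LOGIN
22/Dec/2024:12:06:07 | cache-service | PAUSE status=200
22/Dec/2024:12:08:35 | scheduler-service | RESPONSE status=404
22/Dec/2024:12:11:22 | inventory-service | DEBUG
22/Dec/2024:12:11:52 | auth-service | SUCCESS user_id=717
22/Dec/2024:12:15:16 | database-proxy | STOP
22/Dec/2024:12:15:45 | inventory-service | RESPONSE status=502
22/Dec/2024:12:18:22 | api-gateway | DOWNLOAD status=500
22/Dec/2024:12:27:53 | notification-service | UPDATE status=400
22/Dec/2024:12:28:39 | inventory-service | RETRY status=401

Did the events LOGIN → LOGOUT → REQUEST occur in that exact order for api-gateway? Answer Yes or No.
No

To verify sequence order:

1. Find all events in sequence LOGIN → LOGOUT → REQUEST for api-gateway
2. Extract their timestamps
3. Check if timestamps are in ascending order
4. Result: No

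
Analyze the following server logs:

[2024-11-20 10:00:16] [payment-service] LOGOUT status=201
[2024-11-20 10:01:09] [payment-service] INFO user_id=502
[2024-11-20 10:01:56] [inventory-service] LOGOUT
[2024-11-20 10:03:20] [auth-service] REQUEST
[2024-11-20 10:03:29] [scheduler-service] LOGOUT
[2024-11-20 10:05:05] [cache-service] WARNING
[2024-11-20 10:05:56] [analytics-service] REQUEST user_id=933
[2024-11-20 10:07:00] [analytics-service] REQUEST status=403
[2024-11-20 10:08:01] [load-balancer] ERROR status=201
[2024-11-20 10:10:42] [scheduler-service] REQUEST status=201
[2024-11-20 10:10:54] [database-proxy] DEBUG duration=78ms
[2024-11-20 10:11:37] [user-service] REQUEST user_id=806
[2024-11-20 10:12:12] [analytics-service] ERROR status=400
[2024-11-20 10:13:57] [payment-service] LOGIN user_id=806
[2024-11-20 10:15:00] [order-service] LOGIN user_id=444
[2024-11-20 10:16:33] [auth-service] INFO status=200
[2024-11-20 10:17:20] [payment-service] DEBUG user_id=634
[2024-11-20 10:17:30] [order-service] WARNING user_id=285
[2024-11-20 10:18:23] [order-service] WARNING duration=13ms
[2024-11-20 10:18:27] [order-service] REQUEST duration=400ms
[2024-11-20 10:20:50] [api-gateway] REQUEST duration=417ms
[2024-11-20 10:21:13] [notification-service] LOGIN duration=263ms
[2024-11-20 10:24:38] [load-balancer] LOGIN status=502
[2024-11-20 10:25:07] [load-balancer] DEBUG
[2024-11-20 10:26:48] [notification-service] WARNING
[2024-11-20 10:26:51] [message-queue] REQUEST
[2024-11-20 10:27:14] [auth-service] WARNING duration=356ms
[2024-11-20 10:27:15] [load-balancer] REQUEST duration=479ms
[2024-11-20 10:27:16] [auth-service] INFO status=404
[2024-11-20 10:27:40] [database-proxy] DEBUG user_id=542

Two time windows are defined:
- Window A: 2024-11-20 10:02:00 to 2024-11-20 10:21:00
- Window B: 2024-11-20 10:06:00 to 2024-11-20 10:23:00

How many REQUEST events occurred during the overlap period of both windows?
5

To find overlap events:

1. Window A: 2024-11-20 10:02:00 to 2024-11-20 10:21:00
2. Window B: 2024-11-20 10:06:00 to 2024-11-20 10:23:00
3. Overlap period: 2024-11-20 10:06:00 to 2024-11-20 10:21:00
4. Count REQUEST events in overlap: 5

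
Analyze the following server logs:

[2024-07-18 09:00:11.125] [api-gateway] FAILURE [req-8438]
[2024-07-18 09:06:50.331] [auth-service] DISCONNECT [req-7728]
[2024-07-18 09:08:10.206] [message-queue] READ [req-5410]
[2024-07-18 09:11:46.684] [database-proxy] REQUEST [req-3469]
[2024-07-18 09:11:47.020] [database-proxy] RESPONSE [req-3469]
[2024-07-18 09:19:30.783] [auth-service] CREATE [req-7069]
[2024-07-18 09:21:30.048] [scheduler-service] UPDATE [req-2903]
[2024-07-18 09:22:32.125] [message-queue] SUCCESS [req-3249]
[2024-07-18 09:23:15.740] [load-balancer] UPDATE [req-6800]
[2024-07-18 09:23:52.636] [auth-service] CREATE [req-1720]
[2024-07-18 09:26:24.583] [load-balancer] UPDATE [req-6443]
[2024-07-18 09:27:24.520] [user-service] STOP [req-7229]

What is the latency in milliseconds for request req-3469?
336

To calculate latency:

1. Find REQUEST with id req-3469: 2024-07-18 09:11:46.684
2. Find RESPONSE with id req-3469: 2024-07-18 09:11:47.020
3. Latency: 2024-07-18 09:11:47.020 - 2024-07-18 09:11:46.684 = 336ms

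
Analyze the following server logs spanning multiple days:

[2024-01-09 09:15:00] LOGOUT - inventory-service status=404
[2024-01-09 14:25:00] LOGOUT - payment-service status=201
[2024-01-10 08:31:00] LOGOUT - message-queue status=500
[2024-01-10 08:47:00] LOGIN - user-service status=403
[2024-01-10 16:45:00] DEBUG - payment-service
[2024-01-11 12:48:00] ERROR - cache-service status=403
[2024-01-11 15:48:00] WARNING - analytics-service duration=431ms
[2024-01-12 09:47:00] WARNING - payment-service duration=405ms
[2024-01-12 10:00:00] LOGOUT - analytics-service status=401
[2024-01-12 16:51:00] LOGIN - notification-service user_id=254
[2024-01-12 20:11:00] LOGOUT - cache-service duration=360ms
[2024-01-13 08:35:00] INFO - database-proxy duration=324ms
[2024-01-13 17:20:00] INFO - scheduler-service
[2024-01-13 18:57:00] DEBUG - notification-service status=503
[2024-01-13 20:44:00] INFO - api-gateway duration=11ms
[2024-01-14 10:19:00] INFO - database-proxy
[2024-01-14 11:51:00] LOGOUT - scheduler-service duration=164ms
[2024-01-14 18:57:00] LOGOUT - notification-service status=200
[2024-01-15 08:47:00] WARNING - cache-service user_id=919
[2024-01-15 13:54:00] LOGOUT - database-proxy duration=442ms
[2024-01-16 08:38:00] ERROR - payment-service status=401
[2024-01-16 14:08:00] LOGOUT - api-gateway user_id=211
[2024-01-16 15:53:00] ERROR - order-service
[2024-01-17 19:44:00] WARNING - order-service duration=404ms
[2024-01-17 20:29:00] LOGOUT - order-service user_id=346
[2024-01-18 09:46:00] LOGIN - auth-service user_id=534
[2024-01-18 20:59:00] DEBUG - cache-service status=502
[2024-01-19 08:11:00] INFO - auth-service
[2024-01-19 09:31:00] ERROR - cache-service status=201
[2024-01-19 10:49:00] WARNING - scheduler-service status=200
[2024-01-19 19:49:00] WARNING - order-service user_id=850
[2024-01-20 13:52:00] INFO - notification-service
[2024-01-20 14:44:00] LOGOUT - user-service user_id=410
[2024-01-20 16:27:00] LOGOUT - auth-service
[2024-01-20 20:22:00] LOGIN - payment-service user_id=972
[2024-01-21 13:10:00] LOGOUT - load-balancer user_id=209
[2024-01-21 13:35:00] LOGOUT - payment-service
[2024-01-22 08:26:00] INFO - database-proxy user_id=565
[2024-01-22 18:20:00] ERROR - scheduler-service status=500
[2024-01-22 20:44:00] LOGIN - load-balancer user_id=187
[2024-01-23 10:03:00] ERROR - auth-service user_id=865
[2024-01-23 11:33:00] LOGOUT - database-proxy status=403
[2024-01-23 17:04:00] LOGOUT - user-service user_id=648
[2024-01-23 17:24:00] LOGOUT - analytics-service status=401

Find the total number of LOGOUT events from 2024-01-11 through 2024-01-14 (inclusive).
4

To filter by date range:

1. Date range: 2024-01-11 through 2024-01-14, both dates inclusive
2. Filter for LOGOUT events whose date falls in this range
3. Count matching events: 4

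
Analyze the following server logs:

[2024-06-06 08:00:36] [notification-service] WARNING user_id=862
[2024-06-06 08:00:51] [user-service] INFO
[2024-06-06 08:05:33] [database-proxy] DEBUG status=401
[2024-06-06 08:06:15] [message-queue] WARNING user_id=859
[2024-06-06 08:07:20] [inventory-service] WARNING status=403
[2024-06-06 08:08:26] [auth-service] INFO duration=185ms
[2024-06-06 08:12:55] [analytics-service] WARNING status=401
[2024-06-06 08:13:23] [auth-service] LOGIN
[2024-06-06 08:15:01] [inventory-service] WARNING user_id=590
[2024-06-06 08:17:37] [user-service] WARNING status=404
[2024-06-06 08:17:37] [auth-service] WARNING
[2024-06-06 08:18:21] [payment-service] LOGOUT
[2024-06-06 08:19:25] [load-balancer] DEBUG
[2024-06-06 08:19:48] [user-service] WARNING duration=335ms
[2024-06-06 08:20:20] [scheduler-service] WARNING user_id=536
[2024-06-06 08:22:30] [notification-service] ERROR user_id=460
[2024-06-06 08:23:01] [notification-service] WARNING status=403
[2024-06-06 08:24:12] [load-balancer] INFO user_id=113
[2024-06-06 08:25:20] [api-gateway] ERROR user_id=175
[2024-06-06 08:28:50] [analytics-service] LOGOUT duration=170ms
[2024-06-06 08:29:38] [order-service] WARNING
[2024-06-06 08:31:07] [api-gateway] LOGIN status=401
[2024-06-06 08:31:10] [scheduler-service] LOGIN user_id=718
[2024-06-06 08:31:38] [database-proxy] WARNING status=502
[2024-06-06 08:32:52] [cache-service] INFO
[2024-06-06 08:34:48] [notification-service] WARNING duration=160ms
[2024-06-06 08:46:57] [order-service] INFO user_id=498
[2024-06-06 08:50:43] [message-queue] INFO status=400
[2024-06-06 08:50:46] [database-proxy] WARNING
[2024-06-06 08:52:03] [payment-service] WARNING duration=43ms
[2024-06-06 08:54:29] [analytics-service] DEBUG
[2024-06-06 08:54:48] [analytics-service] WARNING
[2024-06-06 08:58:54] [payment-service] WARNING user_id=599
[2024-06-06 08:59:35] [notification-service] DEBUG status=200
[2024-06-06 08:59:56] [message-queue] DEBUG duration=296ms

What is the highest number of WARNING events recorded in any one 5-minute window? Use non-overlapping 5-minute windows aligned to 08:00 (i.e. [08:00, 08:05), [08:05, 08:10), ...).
4

To find the burst window:

1. Divide the log period into non-overlapping 5-minute windows starting at 08:00
2. Count WARNING events in each window
3. Find the window with maximum count
4. Maximum events in a window: 4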